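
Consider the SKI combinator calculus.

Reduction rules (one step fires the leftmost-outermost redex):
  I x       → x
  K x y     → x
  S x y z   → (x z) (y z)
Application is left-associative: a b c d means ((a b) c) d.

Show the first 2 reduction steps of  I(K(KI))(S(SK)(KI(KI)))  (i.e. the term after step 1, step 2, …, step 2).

  start: I(K(KI))(S(SK)(KI(KI)))
  [1] K(KI)(S(SK)(KI(KI)))
  [2] KI

Answer: after 2 steps: KI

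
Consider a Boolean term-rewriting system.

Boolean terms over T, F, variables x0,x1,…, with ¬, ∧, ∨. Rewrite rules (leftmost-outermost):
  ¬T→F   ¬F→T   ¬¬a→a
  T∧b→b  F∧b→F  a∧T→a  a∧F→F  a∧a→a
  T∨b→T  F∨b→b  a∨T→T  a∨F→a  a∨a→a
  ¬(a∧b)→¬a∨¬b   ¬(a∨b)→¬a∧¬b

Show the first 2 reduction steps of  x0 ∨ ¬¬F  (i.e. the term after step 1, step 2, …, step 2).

  start: x0 ∨ ¬¬F
  step 1: x0 ∨ F
  step 2: x0

Answer: after 2 steps: x0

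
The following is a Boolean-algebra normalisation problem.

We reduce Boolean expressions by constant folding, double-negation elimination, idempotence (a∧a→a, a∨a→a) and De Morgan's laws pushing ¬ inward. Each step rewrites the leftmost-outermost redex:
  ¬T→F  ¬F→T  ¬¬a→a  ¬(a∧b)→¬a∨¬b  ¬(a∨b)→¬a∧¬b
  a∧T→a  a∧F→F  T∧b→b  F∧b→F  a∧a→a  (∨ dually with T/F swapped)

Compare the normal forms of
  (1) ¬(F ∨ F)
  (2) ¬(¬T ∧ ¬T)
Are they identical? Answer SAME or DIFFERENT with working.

Term A:
  start: ¬(F ∨ F)
  [1] ¬F ∧ ¬F
  [2] ¬F
  [3] T

Term B:
  start: ¬(¬T ∧ ¬T)
  [1] ¬¬T ∨ ¬¬T
  [2] ¬¬T
  [3] T

Answer: SAME — A ⇓ T, B ⇓ T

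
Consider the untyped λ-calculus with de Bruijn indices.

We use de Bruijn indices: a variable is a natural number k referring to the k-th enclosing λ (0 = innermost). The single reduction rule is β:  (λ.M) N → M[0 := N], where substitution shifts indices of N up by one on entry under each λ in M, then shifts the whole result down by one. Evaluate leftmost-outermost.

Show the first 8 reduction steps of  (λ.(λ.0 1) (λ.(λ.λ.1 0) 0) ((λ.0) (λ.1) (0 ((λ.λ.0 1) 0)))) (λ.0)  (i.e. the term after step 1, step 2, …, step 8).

Answer: after 8 steps: λ.0

Derivation:
  start: (λ.(λ.0 1) (λ.(λ.λ.1 0) 0) ((λ.0) (λ.1) (0 ((λ.λ.0 1) 0)))) (λ.0)
  [1] (λ.0 (λ.0)) (λ.(λ.λ.1 0) 0) ((λ.0) (λ.λ.0) ((λ.0) ((λ.λ.0 1) (λ.0))))
  [2] (λ.(λ.λ.1 0) 0) (λ.0) ((λ.0) (λ.λ.0) ((λ.0) ((λ.λ.0 1) (λ.0))))
  [3] (λ.λ.1 0) (λ.0) ((λ.0) (λ.λ.0) ((λ.0) ((λ.λ.0 1) (λ.0))))
  [4] (λ.(λ.0) 0) ((λ.0) (λ.λ.0) ((λ.0) ((λ.λ.0 1) (λ.0))))
  [5] (λ.0) ((λ.0) (λ.λ.0) ((λ.0) ((λ.λ.0 1) (λ.0))))
  [6] (λ.0) (λ.λ.0) ((λ.0) ((λ.λ.0 1) (λ.0)))
  [7] (λ.λ.0) ((λ.0) ((λ.λ.0 1) (λ.0)))
  [8] λ.0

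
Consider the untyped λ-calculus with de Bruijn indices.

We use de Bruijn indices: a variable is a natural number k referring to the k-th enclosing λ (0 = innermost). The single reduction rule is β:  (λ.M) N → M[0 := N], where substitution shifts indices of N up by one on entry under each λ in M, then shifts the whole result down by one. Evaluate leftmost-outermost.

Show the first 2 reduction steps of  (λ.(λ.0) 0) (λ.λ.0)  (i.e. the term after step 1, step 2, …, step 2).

  start: (λ.(λ.0) 0) (λ.λ.0)
  →1  (λ.0) (λ.λ.0)
  →2  λ.λ.0

Answer: after 2 steps: λ.λ.0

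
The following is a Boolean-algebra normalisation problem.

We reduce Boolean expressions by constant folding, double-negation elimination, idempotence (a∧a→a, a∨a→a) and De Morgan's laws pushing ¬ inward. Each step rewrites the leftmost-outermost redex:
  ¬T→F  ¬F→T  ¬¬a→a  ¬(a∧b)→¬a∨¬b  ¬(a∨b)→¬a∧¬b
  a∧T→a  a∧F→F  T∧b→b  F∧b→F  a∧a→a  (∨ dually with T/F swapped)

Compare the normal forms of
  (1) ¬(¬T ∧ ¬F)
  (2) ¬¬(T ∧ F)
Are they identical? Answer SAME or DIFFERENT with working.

Term A:
  start: ¬(¬T ∧ ¬F)
  [1] ¬¬T ∨ ¬¬F
  [2] T ∨ ¬¬F
  [3] T

Term B:
  start: ¬¬(T ∧ F)
  [1] T ∧ F
  [2] F

Answer: DIFFERENT — A ⇓ T, B ⇓ F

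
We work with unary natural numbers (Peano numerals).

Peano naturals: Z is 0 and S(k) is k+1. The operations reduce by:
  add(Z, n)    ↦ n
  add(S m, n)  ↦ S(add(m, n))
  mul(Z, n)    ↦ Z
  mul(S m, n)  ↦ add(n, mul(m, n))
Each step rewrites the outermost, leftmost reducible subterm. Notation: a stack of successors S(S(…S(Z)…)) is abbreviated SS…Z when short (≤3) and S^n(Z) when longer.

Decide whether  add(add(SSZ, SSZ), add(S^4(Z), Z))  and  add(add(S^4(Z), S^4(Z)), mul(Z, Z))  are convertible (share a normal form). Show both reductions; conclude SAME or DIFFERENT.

Answer: SAME — A ⇓ S^8(Z), B ⇓ S^8(Z)

Reduction:
Term A:
  start: add(add(SSZ, SSZ), add(S^4(Z), Z))
  →1  add(S(add(SZ, SSZ)), add(S^4(Z), Z))
  →2  S(add(add(SZ, SSZ), add(S^4(Z), Z)))
  →3  S(add(S(add(Z, SSZ)), add(S^4(Z), Z)))
  →4  S(S(add(add(Z, SSZ), add(S^4(Z), Z))))
  →5  S(S(add(SSZ, add(S^4(Z), Z))))
  →6  S(S(S(add(SZ, add(S^4(Z), Z)))))
  →7  S(S(S(S(add(Z, add(S^4(Z), Z))))))
  →8  S(S(S(S(add(S^4(Z), Z)))))
  →9  S(S(S(S(S(add(SSSZ, Z))))))
  →10  S(S(S(S(S(S(add(SSZ, Z)))))))
  →11  S(S(S(S(S(S(S(add(SZ, Z))))))))
  →12  S(S(S(S(S(S(S(S(add(Z, Z)))))))))
  →13  S^8(Z)

Term B:
  start: add(add(S^4(Z), S^4(Z)), mul(Z, Z))
  →1  add(S(add(SSSZ, S^4(Z))), mul(Z, Z))
  →2  S(add(add(SSSZ, S^4(Z)), mul(Z, Z)))
  →3  S(add(S(add(SSZ, S^4(Z))), mul(Z, Z)))
  →4  S(S(add(add(SSZ, S^4(Z)), mul(Z, Z))))
  →5  S(S(add(S(add(SZ, S^4(Z))), mul(Z, Z))))
  →6  S(S(S(add(add(SZ, S^4(Z)), mul(Z, Z)))))
  →7  S(S(S(add(S(add(Z, S^4(Z))), mul(Z, Z)))))
  →8  S(S(S(S(add(add(Z, S^4(Z)), mul(Z, Z))))))
  →9  S(S(S(S(add(S^4(Z), mul(Z, Z))))))
  →10  S(S(S(S(S(add(SSSZ, mul(Z, Z)))))))
  →11  S(S(S(S(S(S(add(SSZ, mul(Z, Z))))))))
  →12  S(S(S(S(S(S(S(add(SZ, mul(Z, Z)))))))))
  →13  S(S(S(S(S(S(S(S(add(Z, mul(Z, Z))))))))))
  →14  S(S(S(S(S(S(S(S(mul(Z, Z)))))))))
  →15  S^8(Z)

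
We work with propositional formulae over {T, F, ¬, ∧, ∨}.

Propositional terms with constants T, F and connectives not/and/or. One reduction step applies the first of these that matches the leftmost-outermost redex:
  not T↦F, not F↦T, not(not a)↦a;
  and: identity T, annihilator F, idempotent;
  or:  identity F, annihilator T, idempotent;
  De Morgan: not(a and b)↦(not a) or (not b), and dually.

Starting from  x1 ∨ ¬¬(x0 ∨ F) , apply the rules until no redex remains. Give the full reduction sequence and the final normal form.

Answer: normal form = x1 ∨ x0  (in 2 steps)

Reduction:
  start: x1 ∨ ¬¬(x0 ∨ F)
  step 1: x1 ∨ (x0 ∨ F)
  step 2: x1 ∨ x0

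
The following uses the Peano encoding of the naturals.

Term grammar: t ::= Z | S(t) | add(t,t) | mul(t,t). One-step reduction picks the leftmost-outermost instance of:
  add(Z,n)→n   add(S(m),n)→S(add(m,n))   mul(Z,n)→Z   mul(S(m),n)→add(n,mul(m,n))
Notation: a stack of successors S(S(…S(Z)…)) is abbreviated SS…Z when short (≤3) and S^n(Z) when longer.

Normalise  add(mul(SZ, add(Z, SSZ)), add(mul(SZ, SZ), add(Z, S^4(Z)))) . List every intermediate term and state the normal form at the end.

Answer: normal form = S^7(Z)  (in 16 steps)

Derivation:
  start: add(mul(SZ, add(Z, SSZ)), add(mul(SZ, SZ), add(Z, S^4(Z))))
  step 1: add(add(add(Z, SSZ), mul(Z, add(Z, SSZ))), add(mul(SZ, SZ), add(Z, S^4(Z))))
  step 2: add(add(SSZ, mul(Z, add(Z, SSZ))), add(mul(SZ, SZ), add(Z, S^4(Z))))
  step 3: add(S(add(SZ, mul(Z, add(Z, SSZ)))), add(mul(SZ, SZ), add(Z, S^4(Z))))
  step 4: S(add(add(SZ, mul(Z, add(Z, SSZ))), add(mul(SZ, SZ), add(Z, S^4(Z)))))
  step 5: S(add(S(add(Z, mul(Z, add(Z, SSZ)))), add(mul(SZ, SZ), add(Z, S^4(Z)))))
  step 6: S(S(add(add(Z, mul(Z, add(Z, SSZ))), add(mul(SZ, SZ), add(Z, S^4(Z))))))
  step 7: S(S(add(mul(Z, add(Z, SSZ)), add(mul(SZ, SZ), add(Z, S^4(Z))))))
  step 8: S(S(add(Z, add(mul(SZ, SZ), add(Z, S^4(Z))))))
  step 9: S(S(add(mul(SZ, SZ), add(Z, S^4(Z)))))
  step 10: S(S(add(add(SZ, mul(Z, SZ)), add(Z, S^4(Z)))))
  step 11: S(S(add(S(add(Z, mul(Z, SZ))), add(Z, S^4(Z)))))
  step 12: S(S(S(add(add(Z, mul(Z, SZ)), add(Z, S^4(Z))))))
  step 13: S(S(S(add(mul(Z, SZ), add(Z, S^4(Z))))))
  step 14: S(S(S(add(Z, add(Z, S^4(Z))))))
  step 15: S(S(S(add(Z, S^4(Z)))))
  step 16: S^7(Z)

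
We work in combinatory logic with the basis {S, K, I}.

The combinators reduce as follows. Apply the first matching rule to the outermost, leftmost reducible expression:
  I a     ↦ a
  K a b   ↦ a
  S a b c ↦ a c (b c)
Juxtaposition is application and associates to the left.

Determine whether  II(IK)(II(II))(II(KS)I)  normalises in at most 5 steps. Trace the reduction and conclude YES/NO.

  start: II(IK)(II(II))(II(KS)I)
  →1  I(IK)(II(II))(II(KS)I)
  →2  IK(II(II))(II(KS)I)
  →3  K(II(II))(II(KS)I)
  →4  II(II)
  →5  I(II)

Answer: NO — after 5 steps the term is I(II), not yet normal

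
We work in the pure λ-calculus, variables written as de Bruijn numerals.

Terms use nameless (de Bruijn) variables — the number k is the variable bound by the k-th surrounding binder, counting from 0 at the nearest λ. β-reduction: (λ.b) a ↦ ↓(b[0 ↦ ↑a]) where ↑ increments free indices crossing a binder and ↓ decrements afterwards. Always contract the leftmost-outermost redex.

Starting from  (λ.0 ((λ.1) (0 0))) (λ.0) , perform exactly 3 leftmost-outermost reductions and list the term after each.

  start: (λ.0 ((λ.1) (0 0))) (λ.0)
  step 1: (λ.0) ((λ.λ.0) ((λ.0) (λ.0)))
  step 2: (λ.λ.0) ((λ.0) (λ.0))
  step 3: λ.0

Answer: after 3 steps: λ.0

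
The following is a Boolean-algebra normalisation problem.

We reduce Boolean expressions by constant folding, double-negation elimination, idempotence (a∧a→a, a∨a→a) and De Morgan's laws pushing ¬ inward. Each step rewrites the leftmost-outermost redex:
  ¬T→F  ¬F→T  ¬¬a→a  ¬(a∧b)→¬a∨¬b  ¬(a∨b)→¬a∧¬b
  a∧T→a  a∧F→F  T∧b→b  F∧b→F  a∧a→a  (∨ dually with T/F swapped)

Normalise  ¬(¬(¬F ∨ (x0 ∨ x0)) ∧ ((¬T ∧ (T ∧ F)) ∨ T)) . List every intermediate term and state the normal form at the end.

  start: ¬(¬(¬F ∨ (x0 ∨ x0)) ∧ ((¬T ∧ (T ∧ F)) ∨ T))
  [1] ¬¬(¬F ∨ (x0 ∨ x0)) ∨ ¬((¬T ∧ (T ∧ F)) ∨ T)
  [2] (¬F ∨ (x0 ∨ x0)) ∨ ¬((¬T ∧ (T ∧ F)) ∨ T)
  [3] (T ∨ (x0 ∨ x0)) ∨ ¬((¬T ∧ (T ∧ F)) ∨ T)
  [4] T ∨ ¬((¬T ∧ (T ∧ F)) ∨ T)
  [5] T

Answer: normal form = T  (in 5 steps)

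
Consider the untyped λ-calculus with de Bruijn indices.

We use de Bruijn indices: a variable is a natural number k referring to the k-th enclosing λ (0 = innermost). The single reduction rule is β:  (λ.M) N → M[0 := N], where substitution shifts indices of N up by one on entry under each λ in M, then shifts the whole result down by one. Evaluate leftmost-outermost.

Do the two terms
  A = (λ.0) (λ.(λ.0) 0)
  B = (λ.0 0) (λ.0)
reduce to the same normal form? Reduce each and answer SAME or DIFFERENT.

Answer: SAME — A ⇓ λ.0, B ⇓ λ.0

Derivation:
Term A:
  start: (λ.0) (λ.(λ.0) 0)
  step 1: λ.(λ.0) 0
  step 2: λ.0

Term B:
  start: (λ.0 0) (λ.0)
  step 1: (λ.0) (λ.0)
  step 2: λ.0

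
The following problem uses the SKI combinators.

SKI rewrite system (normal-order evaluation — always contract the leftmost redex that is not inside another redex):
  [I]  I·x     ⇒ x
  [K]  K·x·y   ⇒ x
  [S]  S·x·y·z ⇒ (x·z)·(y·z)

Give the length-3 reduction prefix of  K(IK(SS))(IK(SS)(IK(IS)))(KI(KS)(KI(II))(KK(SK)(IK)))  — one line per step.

Answer: after 3 steps: SS

Derivation:
  start: K(IK(SS))(IK(SS)(IK(IS)))(KI(KS)(KI(II))(KK(SK)(IK)))
  →1  IK(SS)(KI(KS)(KI(II))(KK(SK)(IK)))
  →2  K(SS)(KI(KS)(KI(II))(KK(SK)(IK)))
  →3  SS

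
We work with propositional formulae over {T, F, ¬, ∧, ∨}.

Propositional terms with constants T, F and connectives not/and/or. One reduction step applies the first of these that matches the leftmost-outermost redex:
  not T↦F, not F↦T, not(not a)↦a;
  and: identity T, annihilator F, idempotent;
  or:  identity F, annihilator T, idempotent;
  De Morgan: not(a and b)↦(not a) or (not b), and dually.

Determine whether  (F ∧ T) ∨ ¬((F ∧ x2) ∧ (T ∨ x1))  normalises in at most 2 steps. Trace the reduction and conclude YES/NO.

  start: (F ∧ T) ∨ ¬((F ∧ x2) ∧ (T ∨ x1))
  →1  F ∨ ¬((F ∧ x2) ∧ (T ∨ x1))
  →2  ¬((F ∧ x2) ∧ (T ∨ x1))

Answer: NO — after 2 steps the term is ¬((F ∧ x2) ∧ (T ∨ x1)), not yet normal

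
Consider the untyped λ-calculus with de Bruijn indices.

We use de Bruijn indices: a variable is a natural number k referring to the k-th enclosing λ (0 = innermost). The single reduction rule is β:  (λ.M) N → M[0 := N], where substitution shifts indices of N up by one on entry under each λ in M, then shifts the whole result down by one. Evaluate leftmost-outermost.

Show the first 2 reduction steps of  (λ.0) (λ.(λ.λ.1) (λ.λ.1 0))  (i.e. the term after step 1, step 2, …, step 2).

Answer: after 2 steps: λ.λ.λ.λ.1 0

Derivation:
  start: (λ.0) (λ.(λ.λ.1) (λ.λ.1 0))
  [1] λ.(λ.λ.1) (λ.λ.1 0)
  [2] λ.λ.λ.λ.1 0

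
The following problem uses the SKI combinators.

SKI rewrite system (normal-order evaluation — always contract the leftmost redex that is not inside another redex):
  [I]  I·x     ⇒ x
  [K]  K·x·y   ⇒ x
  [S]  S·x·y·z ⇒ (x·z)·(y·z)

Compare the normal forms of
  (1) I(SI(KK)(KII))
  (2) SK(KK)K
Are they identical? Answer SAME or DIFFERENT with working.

Term A:
  start: I(SI(KK)(KII))
  step 1: SI(KK)(KII)
  step 2: I(KII)(KK(KII))
  step 3: KII(KK(KII))
  step 4: I(KK(KII))
  step 5: KK(KII)
  step 6: K

Term B:
  start: SK(KK)K
  step 1: KK(KKK)
  step 2: K

Answer: SAME — A ⇓ K, B ⇓ K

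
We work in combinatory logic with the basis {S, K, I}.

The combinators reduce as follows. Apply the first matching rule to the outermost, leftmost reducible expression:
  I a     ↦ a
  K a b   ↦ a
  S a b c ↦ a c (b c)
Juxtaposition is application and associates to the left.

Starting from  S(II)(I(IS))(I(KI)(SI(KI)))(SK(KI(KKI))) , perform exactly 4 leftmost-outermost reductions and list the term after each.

  start: S(II)(I(IS))(I(KI)(SI(KI)))(SK(KI(KKI)))
  →1  II(I(KI)(SI(KI)))(I(IS)(I(KI)(SI(KI))))(SK(KI(KKI)))
  →2  I(I(KI)(SI(KI)))(I(IS)(I(KI)(SI(KI))))(SK(KI(KKI)))
  →3  I(KI)(SI(KI))(I(IS)(I(KI)(SI(KI))))(SK(KI(KKI)))
  →4  KI(SI(KI))(I(IS)(I(KI)(SI(KI))))(SK(KI(KKI)))

Answer: after 4 steps: KI(SI(KI))(I(IS)(I(KI)(SI(KI))))(SK(KI(KKI)))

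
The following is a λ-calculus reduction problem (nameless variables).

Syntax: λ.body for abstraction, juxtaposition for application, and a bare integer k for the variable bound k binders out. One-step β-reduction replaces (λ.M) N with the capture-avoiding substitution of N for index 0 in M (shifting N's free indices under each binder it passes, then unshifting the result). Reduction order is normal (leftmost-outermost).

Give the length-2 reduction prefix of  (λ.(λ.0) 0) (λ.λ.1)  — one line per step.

  start: (λ.(λ.0) 0) (λ.λ.1)
  →1  (λ.0) (λ.λ.1)
  →2  λ.λ.1

Answer: after 2 steps: λ.λ.1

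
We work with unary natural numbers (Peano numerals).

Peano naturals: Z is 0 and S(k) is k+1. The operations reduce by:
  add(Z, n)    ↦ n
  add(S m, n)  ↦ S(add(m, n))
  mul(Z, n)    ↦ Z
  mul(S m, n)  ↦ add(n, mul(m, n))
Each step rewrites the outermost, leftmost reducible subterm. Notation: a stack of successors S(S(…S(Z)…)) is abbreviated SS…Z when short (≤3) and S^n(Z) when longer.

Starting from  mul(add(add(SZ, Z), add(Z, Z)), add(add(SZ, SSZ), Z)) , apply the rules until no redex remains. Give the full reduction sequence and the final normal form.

  start: mul(add(add(SZ, Z), add(Z, Z)), add(add(SZ, SSZ), Z))
  [1] mul(add(S(add(Z, Z)), add(Z, Z)), add(add(SZ, SSZ), Z))
  [2] mul(S(add(add(Z, Z), add(Z, Z))), add(add(SZ, SSZ), Z))
  [3] add(add(add(SZ, SSZ), Z), mul(add(add(Z, Z), add(Z, Z)), add(add(SZ, SSZ), Z)))
  [4] add(add(S(add(Z, SSZ)), Z), mul(add(add(Z, Z), add(Z, Z)), add(add(SZ, SSZ), Z)))
  [5] add(S(add(add(Z, SSZ), Z)), mul(add(add(Z, Z), add(Z, Z)), add(add(SZ, SSZ), Z)))
  [6] S(add(add(add(Z, SSZ), Z), mul(add(add(Z, Z), add(Z, Z)), add(add(SZ, SSZ), Z))))
  [7] S(add(add(SSZ, Z), mul(add(add(Z, Z), add(Z, Z)), add(add(SZ, SSZ), Z))))
  [8] S(add(S(add(SZ, Z)), mul(add(add(Z, Z), add(Z, Z)), add(add(SZ, SSZ), Z))))
  [9] S(S(add(add(SZ, Z), mul(add(add(Z, Z), add(Z, Z)), add(add(SZ, SSZ), Z)))))
  [10] S(S(add(S(add(Z, Z)), mul(add(add(Z, Z), add(Z, Z)), add(add(SZ, SSZ), Z)))))
  [11] S(S(S(add(add(Z, Z), mul(add(add(Z, Z), add(Z, Z)), add(add(SZ, SSZ), Z))))))
  [12] S(S(S(add(Z, mul(add(add(Z, Z), add(Z, Z)), add(add(SZ, SSZ), Z))))))
  [13] S(S(S(mul(add(add(Z, Z), add(Z, Z)), add(add(SZ, SSZ), Z)))))
  [14] S(S(S(mul(add(Z, add(Z, Z)), add(add(SZ, SSZ), Z)))))
  [15] S(S(S(mul(add(Z, Z), add(add(SZ, SSZ), Z)))))
  [16] S(S(S(mul(Z, add(add(SZ, SSZ), Z)))))
  [17] SSSZ

Answer: normal form = SSSZ  (in 17 steps)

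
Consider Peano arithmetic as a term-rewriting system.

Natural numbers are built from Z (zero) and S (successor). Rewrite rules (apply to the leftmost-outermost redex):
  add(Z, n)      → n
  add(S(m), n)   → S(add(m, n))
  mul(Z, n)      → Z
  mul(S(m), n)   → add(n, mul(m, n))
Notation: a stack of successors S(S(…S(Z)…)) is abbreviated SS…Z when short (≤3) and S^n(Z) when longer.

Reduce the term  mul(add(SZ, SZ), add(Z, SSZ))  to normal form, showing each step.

Answer: normal form = S^4(Z)  (in 13 steps)

Derivation:
  start: mul(add(SZ, SZ), add(Z, SSZ))
  →1  mul(S(add(Z, SZ)), add(Z, SSZ))
  →2  add(add(Z, SSZ), mul(add(Z, SZ), add(Z, SSZ)))
  →3  add(SSZ, mul(add(Z, SZ), add(Z, SSZ)))
  →4  S(add(SZ, mul(add(Z, SZ), add(Z, SSZ))))
  →5  S(S(add(Z, mul(add(Z, SZ), add(Z, SSZ)))))
  →6  S(S(mul(add(Z, SZ), add(Z, SSZ))))
  →7  S(S(mul(SZ, add(Z, SSZ))))
  →8  S(S(add(add(Z, SSZ), mul(Z, add(Z, SSZ)))))
  →9  S(S(add(SSZ, mul(Z, add(Z, SSZ)))))
  →10  S(S(S(add(SZ, mul(Z, add(Z, SSZ))))))
  →11  S(S(S(S(add(Z, mul(Z, add(Z, SSZ)))))))
  →12  S(S(S(S(mul(Z, add(Z, SSZ))))))
  →13  S^4(Z)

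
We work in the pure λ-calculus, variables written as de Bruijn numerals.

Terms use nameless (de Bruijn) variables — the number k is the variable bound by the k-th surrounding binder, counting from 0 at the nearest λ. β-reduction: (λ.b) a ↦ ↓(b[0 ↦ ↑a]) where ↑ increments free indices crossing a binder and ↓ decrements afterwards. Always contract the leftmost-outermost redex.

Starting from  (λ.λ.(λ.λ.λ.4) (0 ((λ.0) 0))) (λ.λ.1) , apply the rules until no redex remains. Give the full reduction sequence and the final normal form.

  start: (λ.λ.(λ.λ.λ.4) (0 ((λ.0) 0))) (λ.λ.1)
  [1] λ.(λ.λ.λ.λ.λ.1) (0 ((λ.0) 0))
  [2] λ.λ.λ.λ.λ.1

Answer: normal form = λ.λ.λ.λ.λ.1  (in 2 steps)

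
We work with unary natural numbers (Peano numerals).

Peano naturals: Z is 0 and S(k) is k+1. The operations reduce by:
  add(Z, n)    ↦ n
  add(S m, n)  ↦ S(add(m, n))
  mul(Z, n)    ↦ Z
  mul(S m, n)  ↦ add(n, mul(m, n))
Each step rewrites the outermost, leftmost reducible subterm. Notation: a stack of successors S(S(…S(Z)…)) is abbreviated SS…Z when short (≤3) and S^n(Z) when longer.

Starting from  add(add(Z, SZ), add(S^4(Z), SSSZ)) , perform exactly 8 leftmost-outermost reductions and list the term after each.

Answer: after 8 steps: S^8(Z)

Working:
  start: add(add(Z, SZ), add(S^4(Z), SSSZ))
  [1] add(SZ, add(S^4(Z), SSSZ))
  [2] S(add(Z, add(S^4(Z), SSSZ)))
  [3] S(add(S^4(Z), SSSZ))
  [4] S(S(add(SSSZ, SSSZ)))
  [5] S(S(S(add(SSZ, SSSZ))))
  [6] S(S(S(S(add(SZ, SSSZ)))))
  [7] S(S(S(S(S(add(Z, SSSZ))))))
  [8] S^8(Z)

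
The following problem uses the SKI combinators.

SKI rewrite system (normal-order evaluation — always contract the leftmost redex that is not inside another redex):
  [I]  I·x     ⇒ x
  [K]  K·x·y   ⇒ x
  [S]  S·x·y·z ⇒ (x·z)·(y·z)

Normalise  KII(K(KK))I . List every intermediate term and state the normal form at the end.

Answer: normal form = KK  (in 3 steps)

Working:
  start: KII(K(KK))I
  →1  I(K(KK))I
  →2  K(KK)I
  →3  KK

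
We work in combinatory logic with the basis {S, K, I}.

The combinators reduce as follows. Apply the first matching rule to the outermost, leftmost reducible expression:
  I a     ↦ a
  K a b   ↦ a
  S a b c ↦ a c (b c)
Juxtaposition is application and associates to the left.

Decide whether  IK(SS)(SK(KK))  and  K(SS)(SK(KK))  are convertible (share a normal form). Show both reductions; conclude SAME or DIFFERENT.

Term A:
  start: IK(SS)(SK(KK))
  →1  K(SS)(SK(KK))
  →2  SS

Term B:
  start: K(SS)(SK(KK))
  →1  SS

Answer: SAME — A ⇓ SS, B ⇓ SS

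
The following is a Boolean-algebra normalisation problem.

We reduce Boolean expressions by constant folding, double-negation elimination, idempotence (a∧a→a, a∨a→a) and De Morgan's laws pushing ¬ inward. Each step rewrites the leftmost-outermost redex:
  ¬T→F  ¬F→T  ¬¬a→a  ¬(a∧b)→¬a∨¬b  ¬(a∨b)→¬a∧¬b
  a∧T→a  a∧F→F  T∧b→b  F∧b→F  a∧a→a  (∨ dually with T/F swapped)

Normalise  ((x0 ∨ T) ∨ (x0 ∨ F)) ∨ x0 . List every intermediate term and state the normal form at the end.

  start: ((x0 ∨ T) ∨ (x0 ∨ F)) ∨ x0
  step 1: (T ∨ (x0 ∨ F)) ∨ x0
  step 2: T ∨ x0
  step 3: T

Answer: normal form = T  (in 3 steps)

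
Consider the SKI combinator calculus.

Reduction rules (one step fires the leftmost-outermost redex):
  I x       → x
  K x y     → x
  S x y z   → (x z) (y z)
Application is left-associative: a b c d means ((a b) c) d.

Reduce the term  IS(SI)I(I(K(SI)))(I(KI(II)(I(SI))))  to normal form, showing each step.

Answer: normal form = SI(SI)  (in 11 steps)

Reduction:
  start: IS(SI)I(I(K(SI)))(I(KI(II)(I(SI))))
  step 1: S(SI)I(I(K(SI)))(I(KI(II)(I(SI))))
  step 2: SI(I(K(SI)))(I(I(K(SI))))(I(KI(II)(I(SI))))
  step 3: I(I(I(K(SI))))(I(K(SI))(I(I(K(SI)))))(I(KI(II)(I(SI))))
  step 4: I(I(K(SI)))(I(K(SI))(I(I(K(SI)))))(I(KI(II)(I(SI))))
  step 5: I(K(SI))(I(K(SI))(I(I(K(SI)))))(I(KI(II)(I(SI))))
  step 6: K(SI)(I(K(SI))(I(I(K(SI)))))(I(KI(II)(I(SI))))
  step 7: SI(I(KI(II)(I(SI))))
  step 8: SI(KI(II)(I(SI)))
  step 9: SI(I(I(SI)))
  step 10: SI(I(SI))
  step 11: SI(SI)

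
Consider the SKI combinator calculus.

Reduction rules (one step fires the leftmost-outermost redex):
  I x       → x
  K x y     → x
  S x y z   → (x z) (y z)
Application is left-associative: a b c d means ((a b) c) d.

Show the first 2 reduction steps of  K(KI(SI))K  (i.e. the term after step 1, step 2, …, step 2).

Answer: after 2 steps: I

Working:
  start: K(KI(SI))K
  step 1: KI(SI)
  step 2: I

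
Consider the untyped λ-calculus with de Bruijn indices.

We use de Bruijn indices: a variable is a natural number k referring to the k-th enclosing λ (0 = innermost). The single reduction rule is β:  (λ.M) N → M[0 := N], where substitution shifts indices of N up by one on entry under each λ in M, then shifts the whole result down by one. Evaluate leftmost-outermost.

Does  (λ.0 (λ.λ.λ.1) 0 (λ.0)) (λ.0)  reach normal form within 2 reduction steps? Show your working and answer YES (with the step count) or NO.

  start: (λ.0 (λ.λ.λ.1) 0 (λ.0)) (λ.0)
  [1] (λ.0) (λ.λ.λ.1) (λ.0) (λ.0)
  [2] (λ.λ.λ.1) (λ.0) (λ.0)

Answer: NO — after 2 steps the term is (λ.λ.λ.1) (λ.0) (λ.0), not yet normal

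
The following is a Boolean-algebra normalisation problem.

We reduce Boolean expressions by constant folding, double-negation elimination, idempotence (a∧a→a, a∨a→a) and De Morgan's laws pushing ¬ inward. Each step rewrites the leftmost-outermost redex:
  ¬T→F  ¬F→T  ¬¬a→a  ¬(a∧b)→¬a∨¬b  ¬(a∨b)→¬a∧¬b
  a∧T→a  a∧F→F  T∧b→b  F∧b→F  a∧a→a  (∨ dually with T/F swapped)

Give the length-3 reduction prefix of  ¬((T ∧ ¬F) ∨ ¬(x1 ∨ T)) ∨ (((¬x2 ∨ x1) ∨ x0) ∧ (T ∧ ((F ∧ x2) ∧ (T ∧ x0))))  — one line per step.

  start: ¬((T ∧ ¬F) ∨ ¬(x1 ∨ T)) ∨ (((¬x2 ∨ x1) ∨ x0) ∧ (T ∧ ((F ∧ x2) ∧ (T ∧ x0))))
  →1  (¬(T ∧ ¬F) ∧ ¬¬(x1 ∨ T)) ∨ (((¬x2 ∨ x1) ∨ x0) ∧ (T ∧ ((F ∧ x2) ∧ (T ∧ x0))))
  →2  ((¬T ∨ ¬¬F) ∧ ¬¬(x1 ∨ T)) ∨ (((¬x2 ∨ x1) ∨ x0) ∧ (T ∧ ((F ∧ x2) ∧ (T ∧ x0))))
  →3  ((F ∨ ¬¬F) ∧ ¬¬(x1 ∨ T)) ∨ (((¬x2 ∨ x1) ∨ x0) ∧ (T ∧ ((F ∧ x2) ∧ (T ∧ x0))))

Answer: after 3 steps: ((F ∨ ¬¬F) ∧ ¬¬(x1 ∨ T)) ∨ (((¬x2 ∨ x1) ∨ x0) ∧ (T ∧ ((F ∧ x2) ∧ (T ∧ x0))))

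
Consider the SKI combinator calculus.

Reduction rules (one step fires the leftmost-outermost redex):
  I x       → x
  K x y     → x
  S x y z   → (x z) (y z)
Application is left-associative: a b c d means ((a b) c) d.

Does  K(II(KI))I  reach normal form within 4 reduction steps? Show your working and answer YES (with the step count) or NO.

  start: K(II(KI))I
  [1] II(KI)
  [2] I(KI)
  [3] KI

Answer: YES — reaches normal form KI in 3 ≤ 4 steps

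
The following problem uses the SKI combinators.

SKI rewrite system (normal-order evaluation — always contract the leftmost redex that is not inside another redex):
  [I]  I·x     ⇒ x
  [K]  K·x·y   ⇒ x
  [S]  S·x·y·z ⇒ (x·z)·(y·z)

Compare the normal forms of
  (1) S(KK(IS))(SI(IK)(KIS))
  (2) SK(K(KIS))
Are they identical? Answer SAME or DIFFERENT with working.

Answer: SAME — A ⇓ SK(KI), B ⇓ SK(KI)

Derivation:
Term A:
  start: S(KK(IS))(SI(IK)(KIS))
  step 1: SK(SI(IK)(KIS))
  step 2: SK(I(KIS)(IK(KIS)))
  step 3: SK(KIS(IK(KIS)))
  step 4: SK(I(IK(KIS)))
  step 5: SK(IK(KIS))
  step 6: SK(K(KIS))
  step 7: SK(KI)

Term B:
  start: SK(K(KIS))
  step 1: SK(KI)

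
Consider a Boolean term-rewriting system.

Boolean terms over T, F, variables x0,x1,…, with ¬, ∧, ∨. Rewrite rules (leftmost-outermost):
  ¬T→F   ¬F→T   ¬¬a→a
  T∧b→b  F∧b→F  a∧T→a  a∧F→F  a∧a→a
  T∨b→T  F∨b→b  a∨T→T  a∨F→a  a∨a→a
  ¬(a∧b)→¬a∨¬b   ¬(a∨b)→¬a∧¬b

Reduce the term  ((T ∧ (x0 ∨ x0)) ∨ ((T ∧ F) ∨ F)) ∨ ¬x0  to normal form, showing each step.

  start: ((T ∧ (x0 ∨ x0)) ∨ ((T ∧ F) ∨ F)) ∨ ¬x0
  →1  ((x0 ∨ x0) ∨ ((T ∧ F) ∨ F)) ∨ ¬x0
  →2  (x0 ∨ ((T ∧ F) ∨ F)) ∨ ¬x0
  →3  (x0 ∨ (T ∧ F)) ∨ ¬x0
  →4  (x0 ∨ F) ∨ ¬x0
  →5  x0 ∨ ¬x0

Answer: normal form = x0 ∨ ¬x0  (in 5 steps)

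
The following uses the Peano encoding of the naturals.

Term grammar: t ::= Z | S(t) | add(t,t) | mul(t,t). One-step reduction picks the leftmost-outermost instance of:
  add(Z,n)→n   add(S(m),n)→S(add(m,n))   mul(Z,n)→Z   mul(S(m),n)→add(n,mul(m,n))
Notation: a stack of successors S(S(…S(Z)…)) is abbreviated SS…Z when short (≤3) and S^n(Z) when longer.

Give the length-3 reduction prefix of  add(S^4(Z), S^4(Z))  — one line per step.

  start: add(S^4(Z), S^4(Z))
  step 1: S(add(SSSZ, S^4(Z)))
  step 2: S(S(add(SSZ, S^4(Z))))
  step 3: S(S(S(add(SZ, S^4(Z)))))

Answer: after 3 steps: S(S(S(add(SZ, S^4(Z)))))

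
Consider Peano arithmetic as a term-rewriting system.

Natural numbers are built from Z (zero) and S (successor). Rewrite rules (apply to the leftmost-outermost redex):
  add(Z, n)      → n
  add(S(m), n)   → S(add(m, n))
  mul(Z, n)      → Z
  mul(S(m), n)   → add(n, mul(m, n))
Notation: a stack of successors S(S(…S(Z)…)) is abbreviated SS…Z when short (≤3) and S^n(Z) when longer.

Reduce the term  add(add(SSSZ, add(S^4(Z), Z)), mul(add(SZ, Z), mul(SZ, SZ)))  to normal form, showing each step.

Answer: normal form = S^8(Z)  (in 27 steps)

Derivation:
  start: add(add(SSSZ, add(S^4(Z), Z)), mul(add(SZ, Z), mul(SZ, SZ)))
  step 1: add(S(add(SSZ, add(S^4(Z), Z))), mul(add(SZ, Z), mul(SZ, SZ)))
  step 2: S(add(add(SSZ, add(S^4(Z), Z)), mul(add(SZ, Z), mul(SZ, SZ))))
  step 3: S(add(S(add(SZ, add(S^4(Z), Z))), mul(add(SZ, Z), mul(SZ, SZ))))
  step 4: S(S(add(add(SZ, add(S^4(Z), Z)), mul(add(SZ, Z), mul(SZ, SZ)))))
  step 5: S(S(add(S(add(Z, add(S^4(Z), Z))), mul(add(SZ, Z), mul(SZ, SZ)))))
  step 6: S(S(S(add(add(Z, add(S^4(Z), Z)), mul(add(SZ, Z), mul(SZ, SZ))))))
  step 7: S(S(S(add(add(S^4(Z), Z), mul(add(SZ, Z), mul(SZ, SZ))))))
  step 8: S(S(S(add(S(add(SSSZ, Z)), mul(add(SZ, Z), mul(SZ, SZ))))))
  step 9: S(S(S(S(add(add(SSSZ, Z), mul(add(SZ, Z), mul(SZ, SZ)))))))
  step 10: S(S(S(S(add(S(add(SSZ, Z)), mul(add(SZ, Z), mul(SZ, SZ)))))))
  step 11: S(S(S(S(S(add(add(SSZ, Z), mul(add(SZ, Z), mul(SZ, SZ))))))))
  step 12: S(S(S(S(S(add(S(add(SZ, Z)), mul(add(SZ, Z), mul(SZ, SZ))))))))
  step 13: S(S(S(S(S(S(add(add(SZ, Z), mul(add(SZ, Z), mul(SZ, SZ)))))))))
  step 14: S(S(S(S(S(S(add(S(add(Z, Z)), mul(add(SZ, Z), mul(SZ, SZ)))))))))
  step 15: S(S(S(S(S(S(S(add(add(Z, Z), mul(add(SZ, Z), mul(SZ, SZ))))))))))
  step 16: S(S(S(S(S(S(S(add(Z, mul(add(SZ, Z), mul(SZ, SZ))))))))))
  step 17: S(S(S(S(S(S(S(mul(add(SZ, Z), mul(SZ, SZ)))))))))
  step 18: S(S(S(S(S(S(S(mul(S(add(Z, Z)), mul(SZ, SZ)))))))))
  step 19: S(S(S(S(S(S(S(add(mul(SZ, SZ), mul(add(Z, Z), mul(SZ, SZ))))))))))
  step 20: S(S(S(S(S(S(S(add(add(SZ, mul(Z, SZ)), mul(add(Z, Z), mul(SZ, SZ))))))))))
  step 21: S(S(S(S(S(S(S(add(S(add(Z, mul(Z, SZ))), mul(add(Z, Z), mul(SZ, SZ))))))))))
  step 22: S(S(S(S(S(S(S(S(add(add(Z, mul(Z, SZ)), mul(add(Z, Z), mul(SZ, SZ)))))))))))
  step 23: S(S(S(S(S(S(S(S(add(mul(Z, SZ), mul(add(Z, Z), mul(SZ, SZ)))))))))))
  step 24: S(S(S(S(S(S(S(S(add(Z, mul(add(Z, Z), mul(SZ, SZ)))))))))))
  step 25: S(S(S(S(S(S(S(S(mul(add(Z, Z), mul(SZ, SZ))))))))))
  step 26: S(S(S(S(S(S(S(S(mul(Z, mul(SZ, SZ))))))))))
  step 27: S^8(Z)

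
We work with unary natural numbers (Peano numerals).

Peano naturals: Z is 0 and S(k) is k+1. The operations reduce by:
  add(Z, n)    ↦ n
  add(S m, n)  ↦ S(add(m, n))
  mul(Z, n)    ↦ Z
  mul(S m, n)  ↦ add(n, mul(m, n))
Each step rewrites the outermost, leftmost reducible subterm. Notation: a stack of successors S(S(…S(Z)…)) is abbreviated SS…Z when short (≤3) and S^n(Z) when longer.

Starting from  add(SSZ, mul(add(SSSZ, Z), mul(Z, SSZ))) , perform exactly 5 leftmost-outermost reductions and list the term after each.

  start: add(SSZ, mul(add(SSSZ, Z), mul(Z, SSZ)))
  step 1: S(add(SZ, mul(add(SSSZ, Z), mul(Z, SSZ))))
  step 2: S(S(add(Z, mul(add(SSSZ, Z), mul(Z, SSZ)))))
  step 3: S(S(mul(add(SSSZ, Z), mul(Z, SSZ))))
  step 4: S(S(mul(S(add(SSZ, Z)), mul(Z, SSZ))))
  step 5: S(S(add(mul(Z, SSZ), mul(add(SSZ, Z), mul(Z, SSZ)))))

Answer: after 5 steps: S(S(add(mul(Z, SSZ), mul(add(SSZ, Z), mul(Z, SSZ)))))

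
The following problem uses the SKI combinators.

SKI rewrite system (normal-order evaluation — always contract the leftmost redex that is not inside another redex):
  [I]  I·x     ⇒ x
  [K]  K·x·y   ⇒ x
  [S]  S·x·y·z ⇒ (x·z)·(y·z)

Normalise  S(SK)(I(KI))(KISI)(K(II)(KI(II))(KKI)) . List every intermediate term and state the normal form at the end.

  start: S(SK)(I(KI))(KISI)(K(II)(KI(II))(KKI))
  step 1: SK(KISI)(I(KI)(KISI))(K(II)(KI(II))(KKI))
  step 2: K(I(KI)(KISI))(KISI(I(KI)(KISI)))(K(II)(KI(II))(KKI))
  step 3: I(KI)(KISI)(K(II)(KI(II))(KKI))
  step 4: KI(KISI)(K(II)(KI(II))(KKI))
  step 5: I(K(II)(KI(II))(KKI))
  step 6: K(II)(KI(II))(KKI)
  step 7: II(KKI)
  step 8: I(KKI)
  step 9: KKI
  step 10: K

Answer: normal form = K  (in 10 steps)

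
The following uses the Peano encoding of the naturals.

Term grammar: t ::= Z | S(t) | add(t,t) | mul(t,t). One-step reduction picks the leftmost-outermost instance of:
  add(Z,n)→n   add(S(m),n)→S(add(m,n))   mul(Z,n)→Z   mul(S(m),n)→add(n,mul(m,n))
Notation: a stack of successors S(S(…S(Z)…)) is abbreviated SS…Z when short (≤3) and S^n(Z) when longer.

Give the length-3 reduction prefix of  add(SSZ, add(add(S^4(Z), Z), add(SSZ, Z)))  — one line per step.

Answer: after 3 steps: S(S(add(add(S^4(Z), Z), add(SSZ, Z))))

Reduction:
  start: add(SSZ, add(add(S^4(Z), Z), add(SSZ, Z)))
  →1  S(add(SZ, add(add(S^4(Z), Z), add(SSZ, Z))))
  →2  S(S(add(Z, add(add(S^4(Z), Z), add(SSZ, Z)))))
  →3  S(S(add(add(S^4(Z), Z), add(SSZ, Z))))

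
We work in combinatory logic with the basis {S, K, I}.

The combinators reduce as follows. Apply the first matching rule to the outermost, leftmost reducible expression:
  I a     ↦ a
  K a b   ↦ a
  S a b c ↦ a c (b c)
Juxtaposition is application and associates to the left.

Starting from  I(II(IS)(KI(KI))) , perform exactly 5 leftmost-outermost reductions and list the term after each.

  start: I(II(IS)(KI(KI)))
  [1] II(IS)(KI(KI))
  [2] I(IS)(KI(KI))
  [3] IS(KI(KI))
  [4] S(KI(KI))
  [5] SI

Answer: after 5 steps: SI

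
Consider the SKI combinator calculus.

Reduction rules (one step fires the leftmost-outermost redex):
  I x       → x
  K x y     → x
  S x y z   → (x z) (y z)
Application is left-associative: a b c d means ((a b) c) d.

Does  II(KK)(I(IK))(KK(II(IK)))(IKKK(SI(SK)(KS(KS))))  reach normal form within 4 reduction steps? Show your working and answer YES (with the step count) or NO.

Answer: NO — after 4 steps the term is KK(II(IK)), not yet normal

Derivation:
  start: II(KK)(I(IK))(KK(II(IK)))(IKKK(SI(SK)(KS(KS))))
  →1  I(KK)(I(IK))(KK(II(IK)))(IKKK(SI(SK)(KS(KS))))
  →2  KK(I(IK))(KK(II(IK)))(IKKK(SI(SK)(KS(KS))))
  →3  K(KK(II(IK)))(IKKK(SI(SK)(KS(KS))))
  →4  KK(II(IK))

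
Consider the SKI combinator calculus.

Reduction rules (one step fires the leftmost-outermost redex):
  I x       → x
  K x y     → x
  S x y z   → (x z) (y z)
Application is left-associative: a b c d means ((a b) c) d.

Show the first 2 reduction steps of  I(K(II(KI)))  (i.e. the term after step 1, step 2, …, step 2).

Answer: after 2 steps: K(I(KI))

Derivation:
  start: I(K(II(KI)))
  step 1: K(II(KI))
  step 2: K(I(KI))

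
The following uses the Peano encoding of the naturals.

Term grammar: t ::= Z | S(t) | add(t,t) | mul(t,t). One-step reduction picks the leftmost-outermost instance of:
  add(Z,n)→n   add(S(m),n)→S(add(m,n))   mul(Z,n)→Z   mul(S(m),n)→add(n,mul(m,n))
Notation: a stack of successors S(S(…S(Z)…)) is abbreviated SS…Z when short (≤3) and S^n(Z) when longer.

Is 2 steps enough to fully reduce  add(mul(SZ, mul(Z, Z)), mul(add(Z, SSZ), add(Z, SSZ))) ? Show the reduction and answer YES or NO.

  start: add(mul(SZ, mul(Z, Z)), mul(add(Z, SSZ), add(Z, SSZ)))
  →1  add(add(mul(Z, Z), mul(Z, mul(Z, Z))), mul(add(Z, SSZ), add(Z, SSZ)))
  →2  add(add(Z, mul(Z, mul(Z, Z))), mul(add(Z, SSZ), add(Z, SSZ)))

Answer: NO — after 2 steps the term is add(add(Z, mul(Z, mul(Z, Z))), mul(add(Z, SSZ), add(Z, SSZ))), not yet normal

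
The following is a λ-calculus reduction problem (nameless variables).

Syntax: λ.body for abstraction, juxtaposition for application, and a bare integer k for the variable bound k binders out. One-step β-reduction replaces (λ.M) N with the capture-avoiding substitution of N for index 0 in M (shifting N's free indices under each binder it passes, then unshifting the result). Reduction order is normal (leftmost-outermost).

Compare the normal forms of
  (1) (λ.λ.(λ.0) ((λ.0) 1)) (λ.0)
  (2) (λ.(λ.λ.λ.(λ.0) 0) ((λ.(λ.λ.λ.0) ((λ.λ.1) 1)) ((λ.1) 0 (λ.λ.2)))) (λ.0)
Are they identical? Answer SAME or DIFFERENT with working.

Term A:
  start: (λ.λ.(λ.0) ((λ.0) 1)) (λ.0)
  →1  λ.(λ.0) ((λ.0) (λ.0))
  →2  λ.(λ.0) (λ.0)
  →3  λ.λ.0

Term B:
  start: (λ.(λ.λ.λ.(λ.0) 0) ((λ.(λ.λ.λ.0) ((λ.λ.1) 1)) ((λ.1) 0 (λ.λ.2)))) (λ.0)
  →1  (λ.λ.λ.(λ.0) 0) ((λ.(λ.λ.λ.0) ((λ.λ.1) (λ.0))) ((λ.λ.0) (λ.0) (λ.λ.λ.0)))
  →2  λ.λ.(λ.0) 0
  →3  λ.λ.0

Answer: SAME — A ⇓ λ.λ.0, B ⇓ λ.λ.0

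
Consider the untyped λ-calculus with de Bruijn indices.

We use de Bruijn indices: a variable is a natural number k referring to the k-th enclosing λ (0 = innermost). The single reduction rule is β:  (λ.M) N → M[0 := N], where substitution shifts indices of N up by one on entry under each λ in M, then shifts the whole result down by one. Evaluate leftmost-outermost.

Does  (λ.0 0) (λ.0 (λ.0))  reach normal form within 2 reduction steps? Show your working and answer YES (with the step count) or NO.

  start: (λ.0 0) (λ.0 (λ.0))
  [1] (λ.0 (λ.0)) (λ.0 (λ.0))
  [2] (λ.0 (λ.0)) (λ.0)

Answer: NO — after 2 steps the term is (λ.0 (λ.0)) (λ.0), not yet normal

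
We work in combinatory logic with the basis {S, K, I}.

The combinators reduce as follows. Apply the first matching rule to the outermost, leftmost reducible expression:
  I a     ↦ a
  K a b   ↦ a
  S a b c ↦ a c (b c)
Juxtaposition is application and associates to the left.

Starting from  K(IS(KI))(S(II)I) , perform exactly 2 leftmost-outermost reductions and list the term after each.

Answer: after 2 steps: S(KI)

Derivation:
  start: K(IS(KI))(S(II)I)
  →1  IS(KI)
  →2  S(KI)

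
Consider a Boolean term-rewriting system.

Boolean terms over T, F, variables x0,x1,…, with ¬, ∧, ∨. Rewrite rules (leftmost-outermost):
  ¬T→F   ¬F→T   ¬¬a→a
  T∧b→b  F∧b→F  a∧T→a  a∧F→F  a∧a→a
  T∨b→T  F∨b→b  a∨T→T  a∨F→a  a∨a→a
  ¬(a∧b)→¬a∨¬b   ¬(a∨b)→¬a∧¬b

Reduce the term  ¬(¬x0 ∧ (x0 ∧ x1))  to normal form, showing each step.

Answer: normal form = x0 ∨ (¬x0 ∨ ¬x1)  (in 3 steps)

Working:
  start: ¬(¬x0 ∧ (x0 ∧ x1))
  →1  ¬¬x0 ∨ ¬(x0 ∧ x1)
  →2  x0 ∨ ¬(x0 ∧ x1)
  →3  x0 ∨ (¬x0 ∨ ¬x1)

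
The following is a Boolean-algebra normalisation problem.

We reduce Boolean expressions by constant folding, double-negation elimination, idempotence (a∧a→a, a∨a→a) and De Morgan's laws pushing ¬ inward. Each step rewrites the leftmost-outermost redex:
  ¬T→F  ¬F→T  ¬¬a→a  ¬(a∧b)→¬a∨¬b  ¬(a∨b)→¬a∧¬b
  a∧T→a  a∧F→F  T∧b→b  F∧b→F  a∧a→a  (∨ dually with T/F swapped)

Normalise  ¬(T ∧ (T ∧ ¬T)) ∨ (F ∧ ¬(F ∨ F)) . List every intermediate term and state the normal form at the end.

  start: ¬(T ∧ (T ∧ ¬T)) ∨ (F ∧ ¬(F ∨ F))
  step 1: (¬T ∨ ¬(T ∧ ¬T)) ∨ (F ∧ ¬(F ∨ F))
  step 2: (F ∨ ¬(T ∧ ¬T)) ∨ (F ∧ ¬(F ∨ F))
  step 3: ¬(T ∧ ¬T) ∨ (F ∧ ¬(F ∨ F))
  step 4: (¬T ∨ ¬¬T) ∨ (F ∧ ¬(F ∨ F))
  step 5: (F ∨ ¬¬T) ∨ (F ∧ ¬(F ∨ F))
  step 6: ¬¬T ∨ (F ∧ ¬(F ∨ F))
  step 7: T ∨ (F ∧ ¬(F ∨ F))
  step 8: T

Answer: normal form = T  (in 8 steps)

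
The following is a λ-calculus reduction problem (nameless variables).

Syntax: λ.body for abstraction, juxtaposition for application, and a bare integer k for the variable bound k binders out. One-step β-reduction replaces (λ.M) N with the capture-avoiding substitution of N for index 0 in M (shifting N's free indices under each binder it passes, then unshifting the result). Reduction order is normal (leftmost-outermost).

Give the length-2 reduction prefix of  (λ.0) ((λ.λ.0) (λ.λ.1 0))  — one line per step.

Answer: after 2 steps: λ.0

Reduction:
  start: (λ.0) ((λ.λ.0) (λ.λ.1 0))
  →1  (λ.λ.0) (λ.λ.1 0)
  →2  λ.0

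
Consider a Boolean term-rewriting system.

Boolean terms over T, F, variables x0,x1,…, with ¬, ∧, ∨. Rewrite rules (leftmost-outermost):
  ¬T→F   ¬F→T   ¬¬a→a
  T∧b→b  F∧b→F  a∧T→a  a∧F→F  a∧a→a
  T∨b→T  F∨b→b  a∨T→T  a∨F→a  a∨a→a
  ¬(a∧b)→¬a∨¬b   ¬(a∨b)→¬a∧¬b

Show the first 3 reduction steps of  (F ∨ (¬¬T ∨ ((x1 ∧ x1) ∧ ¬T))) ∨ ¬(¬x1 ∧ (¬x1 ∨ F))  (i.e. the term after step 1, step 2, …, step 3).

  start: (F ∨ (¬¬T ∨ ((x1 ∧ x1) ∧ ¬T))) ∨ ¬(¬x1 ∧ (¬x1 ∨ F))
  step 1: (¬¬T ∨ ((x1 ∧ x1) ∧ ¬T)) ∨ ¬(¬x1 ∧ (¬x1 ∨ F))
  step 2: (T ∨ ((x1 ∧ x1) ∧ ¬T)) ∨ ¬(¬x1 ∧ (¬x1 ∨ F))
  step 3: T ∨ ¬(¬x1 ∧ (¬x1 ∨ F))

Answer: after 3 steps: T ∨ ¬(¬x1 ∧ (¬x1 ∨ F))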